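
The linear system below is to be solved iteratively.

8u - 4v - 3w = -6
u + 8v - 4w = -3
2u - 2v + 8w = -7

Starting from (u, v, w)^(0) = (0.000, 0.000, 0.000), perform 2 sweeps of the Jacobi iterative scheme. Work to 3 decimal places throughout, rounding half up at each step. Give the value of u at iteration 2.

-1.266

Iteration 1:
  u = (-6 - (-4)·0.000 - (-3)·0.000) / (8) = -0.750
  v = (-3 - (1)·0.000 - (-4)·0.000) / (8) = -0.375
  w = (-7 - (2)·0.000 - (-2)·0.000) / (8) = -0.875
Iteration 2:
  u = (-6 - (-4)·-0.375 - (-3)·-0.875) / (8) = -1.266
  v = (-3 - (1)·-0.750 - (-4)·-0.875) / (8) = -0.719
  w = (-7 - (2)·-0.750 - (-2)·-0.375) / (8) = -0.781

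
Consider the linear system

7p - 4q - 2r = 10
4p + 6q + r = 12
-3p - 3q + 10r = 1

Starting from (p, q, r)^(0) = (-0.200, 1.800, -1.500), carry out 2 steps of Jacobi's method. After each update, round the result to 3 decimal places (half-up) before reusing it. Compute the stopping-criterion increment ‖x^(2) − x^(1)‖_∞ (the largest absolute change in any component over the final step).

Iteration 1:
  p = (10 - (-4)·1.800 - (-2)·-1.500) / (7) = 2.029
  q = (12 - (4)·-0.200 - (1)·-1.500) / (6) = 2.383
  r = (1 - (-3)·-0.200 - (-3)·1.800) / (10) = 0.580
Iteration 2:
  p = (10 - (-4)·2.383 - (-2)·0.580) / (7) = 2.956
  q = (12 - (4)·2.029 - (1)·0.580) / (6) = 0.551
  r = (1 - (-3)·2.029 - (-3)·2.383) / (10) = 1.424
Change: (0.927, -1.832, 0.844) → max |·| = 1.832

1.832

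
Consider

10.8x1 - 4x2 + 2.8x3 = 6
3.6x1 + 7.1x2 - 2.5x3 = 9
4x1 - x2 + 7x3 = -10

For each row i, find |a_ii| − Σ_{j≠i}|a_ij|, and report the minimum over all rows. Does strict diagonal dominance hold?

1

row 1: |10.8| − (4+2.8) = 4
row 2: |7.1| − (3.6+2.5) = 1
row 3: |7| − (4+1) = 2
minimum over rows = 1 → strictly diagonally dominant (convergence guaranteed)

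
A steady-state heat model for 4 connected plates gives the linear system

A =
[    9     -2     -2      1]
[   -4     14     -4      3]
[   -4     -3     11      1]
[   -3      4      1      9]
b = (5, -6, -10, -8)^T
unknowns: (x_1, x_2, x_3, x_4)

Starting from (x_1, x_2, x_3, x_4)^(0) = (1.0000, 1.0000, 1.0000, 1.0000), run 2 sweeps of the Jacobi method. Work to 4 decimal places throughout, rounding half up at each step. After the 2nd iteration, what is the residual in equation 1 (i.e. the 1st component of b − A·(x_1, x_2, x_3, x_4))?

Iteration 1:
  x_1 = (5 - (-2)·1.0000 - (-2)·1.0000 - (1)·1.0000) / (9) = 0.8889
  x_2 = (-6 - (-4)·1.0000 - (-4)·1.0000 - (3)·1.0000) / (14) = -0.0714
  x_3 = (-10 - (-4)·1.0000 - (-3)·1.0000 - (1)·1.0000) / (11) = -0.3636
  x_4 = (-8 - (-3)·1.0000 - (4)·1.0000 - (1)·1.0000) / (9) = -1.1111
Iteration 2:
  x_1 = (5 - (-2)·-0.0714 - (-2)·-0.3636 - (1)·-1.1111) / (9) = 0.5823
  x_2 = (-6 - (-4)·0.8889 - (-4)·-0.3636 - (3)·-1.1111) / (14) = -0.0404
  x_3 = (-10 - (-4)·0.8889 - (-3)·-0.0714 - (1)·-1.1111) / (11) = -0.5043
  x_4 = (-8 - (-3)·0.8889 - (4)·-0.0714 - (1)·-0.3636) / (9) = -0.5205
Residual b − A·x = (-0.8096, -3.5609, -1.7242, -0.9027)

-0.8096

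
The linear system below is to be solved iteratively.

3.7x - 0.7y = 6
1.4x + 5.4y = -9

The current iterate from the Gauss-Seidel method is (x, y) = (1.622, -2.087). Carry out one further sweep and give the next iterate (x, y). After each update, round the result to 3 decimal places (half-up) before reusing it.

(1.227, -1.985)

One sweep:
  x = (6 - (-0.7)·-2.087) / (3.7) = 1.227
  y = (-9 - (1.4)·1.227) / (5.4) = -1.985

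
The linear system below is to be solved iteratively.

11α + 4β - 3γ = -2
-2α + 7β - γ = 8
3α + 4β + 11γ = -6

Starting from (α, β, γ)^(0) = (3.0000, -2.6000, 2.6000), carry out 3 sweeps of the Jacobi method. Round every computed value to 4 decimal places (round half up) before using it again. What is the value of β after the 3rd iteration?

Iteration 1:
  α = (-2 - (4)·-2.6000 - (-3)·2.6000) / (11) = 1.4727
  β = (8 - (-2)·3.0000 - (-1)·2.6000) / (7) = 2.3714
  γ = (-6 - (3)·3.0000 - (4)·-2.6000) / (11) = -0.4182
Iteration 2:
  α = (-2 - (4)·2.3714 - (-3)·-0.4182) / (11) = -1.1582
  β = (8 - (-2)·1.4727 - (-1)·-0.4182) / (7) = 1.5039
  γ = (-6 - (3)·1.4727 - (4)·2.3714) / (11) = -1.8094
Iteration 3:
  α = (-2 - (4)·1.5039 - (-3)·-1.8094) / (11) = -1.2222
  β = (8 - (-2)·-1.1582 - (-1)·-1.8094) / (7) = 0.5535
  γ = (-6 - (3)·-1.1582 - (4)·1.5039) / (11) = -0.7765

0.5535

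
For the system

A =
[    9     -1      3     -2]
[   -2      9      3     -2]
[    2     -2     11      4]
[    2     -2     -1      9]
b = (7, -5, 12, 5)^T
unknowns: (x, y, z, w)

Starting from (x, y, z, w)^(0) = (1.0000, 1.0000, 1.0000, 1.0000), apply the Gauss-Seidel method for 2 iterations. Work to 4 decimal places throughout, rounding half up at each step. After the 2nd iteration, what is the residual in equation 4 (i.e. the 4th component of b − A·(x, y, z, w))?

Iteration 1:
  x = (7 - (-1)·1.0000 - (3)·1.0000 - (-2)·1.0000) / (9) = 0.7778
  y = (-5 - (-2)·0.7778 - (3)·1.0000 - (-2)·1.0000) / (9) = -0.4938
  z = (12 - (2)·0.7778 - (-2)·-0.4938 - (4)·1.0000) / (11) = 0.4961
  w = (5 - (2)·0.7778 - (-2)·-0.4938 - (-1)·0.4961) / (9) = 0.3281
Iteration 2:
  x = (7 - (-1)·-0.4938 - (3)·0.4961 - (-2)·0.3281) / (9) = 0.6305
  y = (-5 - (-2)·0.6305 - (3)·0.4961 - (-2)·0.3281) / (9) = -0.5079
  z = (12 - (2)·0.6305 - (-2)·-0.5079 - (4)·0.3281) / (11) = 0.7646
  w = (5 - (2)·0.6305 - (-2)·-0.5079 - (-1)·0.7646) / (9) = 0.3875
Residual b − A·x = (-0.7012, -0.6867, -0.2374, 0.0003)

0.0003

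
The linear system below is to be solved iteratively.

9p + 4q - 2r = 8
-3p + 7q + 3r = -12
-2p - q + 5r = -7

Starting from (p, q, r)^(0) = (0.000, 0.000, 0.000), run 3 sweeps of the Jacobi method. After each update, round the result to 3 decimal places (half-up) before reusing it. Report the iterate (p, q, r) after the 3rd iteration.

Iteration 1:
  p = (8 - (4)·0.000 - (-2)·0.000) / (9) = 0.889
  q = (-12 - (-3)·0.000 - (3)·0.000) / (7) = -1.714
  r = (-7 - (-2)·0.000 - (-1)·0.000) / (5) = -1.400
Iteration 2:
  p = (8 - (4)·-1.714 - (-2)·-1.400) / (9) = 1.340
  q = (-12 - (-3)·0.889 - (3)·-1.400) / (7) = -0.733
  r = (-7 - (-2)·0.889 - (-1)·-1.714) / (5) = -1.387
Iteration 3:
  p = (8 - (4)·-0.733 - (-2)·-1.387) / (9) = 0.906
  q = (-12 - (-3)·1.340 - (3)·-1.387) / (7) = -0.546
  r = (-7 - (-2)·1.340 - (-1)·-0.733) / (5) = -1.011

(0.906, -0.546, -1.011)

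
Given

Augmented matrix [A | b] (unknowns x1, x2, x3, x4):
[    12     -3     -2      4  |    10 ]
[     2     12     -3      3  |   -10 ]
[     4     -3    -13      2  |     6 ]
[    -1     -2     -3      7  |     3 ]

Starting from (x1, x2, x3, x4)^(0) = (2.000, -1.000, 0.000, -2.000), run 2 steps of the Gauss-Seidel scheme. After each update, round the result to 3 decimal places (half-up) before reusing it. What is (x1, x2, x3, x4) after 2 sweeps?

Iteration 1:
  x1 = (10 - (-3)·-1.000 - (-2)·0.000 - (4)·-2.000) / (12) = 1.250
  x2 = (-10 - (2)·1.250 - (-3)·0.000 - (3)·-2.000) / (12) = -0.542
  x3 = (6 - (4)·1.250 - (-3)·-0.542 - (2)·-2.000) / (-13) = -0.260
  x4 = (3 - (-1)·1.250 - (-2)·-0.542 - (-3)·-0.260) / (7) = 0.341
Iteration 2:
  x1 = (10 - (-3)·-0.542 - (-2)·-0.260 - (4)·0.341) / (12) = 0.541
  x2 = (-10 - (2)·0.541 - (-3)·-0.260 - (3)·0.341) / (12) = -1.074
  x3 = (6 - (4)·0.541 - (-3)·-1.074 - (2)·0.341) / (-13) = 0.005
  x4 = (3 - (-1)·0.541 - (-2)·-1.074 - (-3)·0.005) / (7) = 0.201

(0.541, -1.074, 0.005, 0.201)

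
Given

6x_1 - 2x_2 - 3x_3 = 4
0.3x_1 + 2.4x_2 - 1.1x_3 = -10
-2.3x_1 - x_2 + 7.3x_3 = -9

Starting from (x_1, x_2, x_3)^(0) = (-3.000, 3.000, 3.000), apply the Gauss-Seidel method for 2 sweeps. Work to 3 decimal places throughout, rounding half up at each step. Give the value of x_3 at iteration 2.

-2.064

Iteration 1:
  x_1 = (4 - (-2)·3.000 - (-3)·3.000) / (6) = 3.167
  x_2 = (-10 - (0.3)·3.167 - (-1.1)·3.000) / (2.4) = -3.188
  x_3 = (-9 - (-2.3)·3.167 - (-1)·-3.188) / (7.3) = -0.672
Iteration 2:
  x_1 = (4 - (-2)·-3.188 - (-3)·-0.672) / (6) = -0.732
  x_2 = (-10 - (0.3)·-0.732 - (-1.1)·-0.672) / (2.4) = -4.383
  x_3 = (-9 - (-2.3)·-0.732 - (-1)·-4.383) / (7.3) = -2.064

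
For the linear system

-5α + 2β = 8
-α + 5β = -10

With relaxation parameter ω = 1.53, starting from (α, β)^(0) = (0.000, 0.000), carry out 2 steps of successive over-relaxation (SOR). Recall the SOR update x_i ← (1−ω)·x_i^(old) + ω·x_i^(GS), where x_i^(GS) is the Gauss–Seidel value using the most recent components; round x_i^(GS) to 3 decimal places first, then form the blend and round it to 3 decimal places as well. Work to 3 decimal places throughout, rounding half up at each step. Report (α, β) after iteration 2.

Iteration 1:
  α: GS value = (8 - (2)·0.000) / (-5) = -1.600;  α ← (1−ω)·0.000 + ω·-1.600 = -2.448
  β: GS value = (-10 - (-1)·-2.448) / (5) = -2.490;  β ← (1−ω)·0.000 + ω·-2.490 = -3.810
Iteration 2:
  α: GS value = (8 - (2)·-3.810) / (-5) = -3.124;  α ← (1−ω)·-2.448 + ω·-3.124 = -3.482
  β: GS value = (-10 - (-1)·-3.482) / (5) = -2.696;  β ← (1−ω)·-3.810 + ω·-2.696 = -2.106

(-3.482, -2.106)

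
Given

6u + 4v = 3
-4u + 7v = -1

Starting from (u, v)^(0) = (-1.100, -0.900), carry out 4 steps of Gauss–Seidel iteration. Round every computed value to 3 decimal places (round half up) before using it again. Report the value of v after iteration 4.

0.082

Iteration 1:
  u = (3 - (4)·-0.900) / (6) = 1.100
  v = (-1 - (-4)·1.100) / (7) = 0.486
Iteration 2:
  u = (3 - (4)·0.486) / (6) = 0.176
  v = (-1 - (-4)·0.176) / (7) = -0.042
Iteration 3:
  u = (3 - (4)·-0.042) / (6) = 0.528
  v = (-1 - (-4)·0.528) / (7) = 0.159
Iteration 4:
  u = (3 - (4)·0.159) / (6) = 0.394
  v = (-1 - (-4)·0.394) / (7) = 0.082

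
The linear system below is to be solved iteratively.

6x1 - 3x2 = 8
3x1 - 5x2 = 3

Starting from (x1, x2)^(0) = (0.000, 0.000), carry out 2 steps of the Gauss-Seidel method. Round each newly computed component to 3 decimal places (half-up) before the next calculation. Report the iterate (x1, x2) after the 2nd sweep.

(1.433, 0.260)

Iteration 1:
  x1 = (8 - (-3)·0.000) / (6) = 1.333
  x2 = (3 - (3)·1.333) / (-5) = 0.200
Iteration 2:
  x1 = (8 - (-3)·0.200) / (6) = 1.433
  x2 = (3 - (3)·1.433) / (-5) = 0.260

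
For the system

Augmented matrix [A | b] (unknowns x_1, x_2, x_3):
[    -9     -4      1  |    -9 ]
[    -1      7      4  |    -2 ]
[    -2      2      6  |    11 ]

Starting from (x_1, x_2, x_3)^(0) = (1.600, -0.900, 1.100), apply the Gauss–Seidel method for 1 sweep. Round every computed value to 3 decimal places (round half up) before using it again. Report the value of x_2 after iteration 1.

Iteration 1:
  x_1 = (-9 - (-4)·-0.900 - (1)·1.100) / (-9) = 1.522
  x_2 = (-2 - (-1)·1.522 - (4)·1.100) / (7) = -0.697
  x_3 = (11 - (-2)·1.522 - (2)·-0.697) / (6) = 2.573

-0.697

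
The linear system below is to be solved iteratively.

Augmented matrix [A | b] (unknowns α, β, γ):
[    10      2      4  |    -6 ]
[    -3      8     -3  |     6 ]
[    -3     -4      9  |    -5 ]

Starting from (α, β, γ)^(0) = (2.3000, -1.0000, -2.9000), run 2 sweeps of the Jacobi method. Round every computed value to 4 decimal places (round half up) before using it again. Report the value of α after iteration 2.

-0.6117

Iteration 1:
  α = (-6 - (2)·-1.0000 - (4)·-2.9000) / (10) = 0.7600
  β = (6 - (-3)·2.3000 - (-3)·-2.9000) / (8) = 0.5250
  γ = (-5 - (-3)·2.3000 - (-4)·-1.0000) / (9) = -0.2333
Iteration 2:
  α = (-6 - (2)·0.5250 - (4)·-0.2333) / (10) = -0.6117
  β = (6 - (-3)·0.7600 - (-3)·-0.2333) / (8) = 0.9475
  γ = (-5 - (-3)·0.7600 - (-4)·0.5250) / (9) = -0.0689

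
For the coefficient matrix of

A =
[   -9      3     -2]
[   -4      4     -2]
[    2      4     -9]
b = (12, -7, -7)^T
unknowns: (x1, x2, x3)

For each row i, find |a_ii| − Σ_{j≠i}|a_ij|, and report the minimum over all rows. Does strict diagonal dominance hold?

row 1: |-9| − (3+2) = 4
row 2: |4| − (4+2) = -2
row 3: |-9| − (2+4) = 3
minimum over rows = -2 → not strictly diagonally dominant

-2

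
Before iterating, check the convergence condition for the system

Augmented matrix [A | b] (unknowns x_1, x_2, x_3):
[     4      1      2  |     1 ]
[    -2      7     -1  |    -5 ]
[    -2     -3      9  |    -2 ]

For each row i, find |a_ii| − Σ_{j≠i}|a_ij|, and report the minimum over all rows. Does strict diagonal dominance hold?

1

row 1: |4| − (1+2) = 1
row 2: |7| − (2+1) = 4
row 3: |9| − (2+3) = 4
minimum over rows = 1 → strictly diagonally dominant (convergence guaranteed)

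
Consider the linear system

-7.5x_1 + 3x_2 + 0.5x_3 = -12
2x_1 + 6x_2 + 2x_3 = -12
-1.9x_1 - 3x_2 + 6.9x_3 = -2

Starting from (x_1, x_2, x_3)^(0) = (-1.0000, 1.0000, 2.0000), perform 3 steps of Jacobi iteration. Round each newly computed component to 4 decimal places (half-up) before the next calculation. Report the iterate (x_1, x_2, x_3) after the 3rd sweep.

Iteration 1:
  x_1 = (-12 - (3)·1.0000 - (0.5)·2.0000) / (-7.5) = 2.1333
  x_2 = (-12 - (2)·-1.0000 - (2)·2.0000) / (6) = -2.3333
  x_3 = (-2 - (-1.9)·-1.0000 - (-3)·1.0000) / (6.9) = -0.1304
Iteration 2:
  x_1 = (-12 - (3)·-2.3333 - (0.5)·-0.1304) / (-7.5) = 0.6580
  x_2 = (-12 - (2)·2.1333 - (2)·-0.1304) / (6) = -2.6676
  x_3 = (-2 - (-1.9)·2.1333 - (-3)·-2.3333) / (6.9) = -0.7169
Iteration 3:
  x_1 = (-12 - (3)·-2.6676 - (0.5)·-0.7169) / (-7.5) = 0.4852
  x_2 = (-12 - (2)·0.6580 - (2)·-0.7169) / (6) = -1.9804
  x_3 = (-2 - (-1.9)·0.6580 - (-3)·-2.6676) / (6.9) = -1.2685

(0.4852, -1.9804, -1.2685)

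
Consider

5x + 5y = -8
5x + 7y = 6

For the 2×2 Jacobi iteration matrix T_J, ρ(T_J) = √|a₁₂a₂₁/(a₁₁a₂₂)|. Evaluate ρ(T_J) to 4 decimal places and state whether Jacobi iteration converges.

a₁₂a₂₁/(a₁₁a₂₂) = (5)·(5) / ((5)·(7)) = 0.714286
ρ = √|0.714286| = √0.714286 = 0.8452
ρ < 1, so Jacobi converges

0.8452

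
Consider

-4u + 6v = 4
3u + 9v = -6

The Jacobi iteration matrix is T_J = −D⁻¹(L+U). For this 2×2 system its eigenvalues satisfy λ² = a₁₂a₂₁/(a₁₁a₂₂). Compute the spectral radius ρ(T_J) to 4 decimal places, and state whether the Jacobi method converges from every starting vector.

a₁₂a₂₁/(a₁₁a₂₂) = (6)·(3) / ((-4)·(9)) = -0.500000
ρ = √|-0.500000| = √0.500000 = 0.7071
ρ < 1, so Jacobi converges

0.7071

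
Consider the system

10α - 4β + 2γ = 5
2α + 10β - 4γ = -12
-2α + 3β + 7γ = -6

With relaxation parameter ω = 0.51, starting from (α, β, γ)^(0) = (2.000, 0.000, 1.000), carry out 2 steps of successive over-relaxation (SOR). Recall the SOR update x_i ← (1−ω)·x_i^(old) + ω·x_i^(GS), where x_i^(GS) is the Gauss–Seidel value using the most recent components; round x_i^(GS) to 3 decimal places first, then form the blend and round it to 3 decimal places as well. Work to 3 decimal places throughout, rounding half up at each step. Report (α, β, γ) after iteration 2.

Iteration 1:
  α: GS value = (5 - (-4)·0.000 - (2)·1.000) / (10) = 0.300;  α ← (1−ω)·2.000 + ω·0.300 = 1.133
  β: GS value = (-12 - (2)·1.133 - (-4)·1.000) / (10) = -1.027;  β ← (1−ω)·0.000 + ω·-1.027 = -0.524
  γ: GS value = (-6 - (-2)·1.133 - (3)·-0.524) / (7) = -0.309;  γ ← (1−ω)·1.000 + ω·-0.309 = 0.332
Iteration 2:
  α: GS value = (5 - (-4)·-0.524 - (2)·0.332) / (10) = 0.224;  α ← (1−ω)·1.133 + ω·0.224 = 0.669
  β: GS value = (-12 - (2)·0.669 - (-4)·0.332) / (10) = -1.201;  β ← (1−ω)·-0.524 + ω·-1.201 = -0.869
  γ: GS value = (-6 - (-2)·0.669 - (3)·-0.869) / (7) = -0.294;  γ ← (1−ω)·0.332 + ω·-0.294 = 0.013

(0.669, -0.869, 0.013)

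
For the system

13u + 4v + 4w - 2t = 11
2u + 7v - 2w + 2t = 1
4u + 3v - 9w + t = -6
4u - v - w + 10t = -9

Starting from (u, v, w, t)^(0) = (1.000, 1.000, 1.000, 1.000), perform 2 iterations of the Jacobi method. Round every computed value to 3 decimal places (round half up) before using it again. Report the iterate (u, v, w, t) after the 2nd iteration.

Iteration 1:
  u = (11 - (4)·1.000 - (4)·1.000 - (-2)·1.000) / (13) = 0.385
  v = (1 - (2)·1.000 - (-2)·1.000 - (2)·1.000) / (7) = -0.143
  w = (-6 - (4)·1.000 - (3)·1.000 - (1)·1.000) / (-9) = 1.556
  t = (-9 - (4)·1.000 - (-1)·1.000 - (-1)·1.000) / (10) = -1.100
Iteration 2:
  u = (11 - (4)·-0.143 - (4)·1.556 - (-2)·-1.100) / (13) = 0.242
  v = (1 - (2)·0.385 - (-2)·1.556 - (2)·-1.100) / (7) = 0.792
  w = (-6 - (4)·0.385 - (3)·-0.143 - (1)·-1.100) / (-9) = 0.668
  t = (-9 - (4)·0.385 - (-1)·-0.143 - (-1)·1.556) / (10) = -0.913

(0.242, 0.792, 0.668, -0.913)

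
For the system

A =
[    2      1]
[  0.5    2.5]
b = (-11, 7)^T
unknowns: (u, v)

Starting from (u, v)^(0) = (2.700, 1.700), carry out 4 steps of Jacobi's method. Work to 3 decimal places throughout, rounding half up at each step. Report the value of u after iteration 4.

Iteration 1:
  u = (-11 - (1)·1.700) / (2) = -6.350
  v = (7 - (0.5)·2.700) / (2.5) = 2.260
Iteration 2:
  u = (-11 - (1)·2.260) / (2) = -6.630
  v = (7 - (0.5)·-6.350) / (2.5) = 4.070
Iteration 3:
  u = (-11 - (1)·4.070) / (2) = -7.535
  v = (7 - (0.5)·-6.630) / (2.5) = 4.126
Iteration 4:
  u = (-11 - (1)·4.126) / (2) = -7.563
  v = (7 - (0.5)·-7.535) / (2.5) = 4.307

-7.563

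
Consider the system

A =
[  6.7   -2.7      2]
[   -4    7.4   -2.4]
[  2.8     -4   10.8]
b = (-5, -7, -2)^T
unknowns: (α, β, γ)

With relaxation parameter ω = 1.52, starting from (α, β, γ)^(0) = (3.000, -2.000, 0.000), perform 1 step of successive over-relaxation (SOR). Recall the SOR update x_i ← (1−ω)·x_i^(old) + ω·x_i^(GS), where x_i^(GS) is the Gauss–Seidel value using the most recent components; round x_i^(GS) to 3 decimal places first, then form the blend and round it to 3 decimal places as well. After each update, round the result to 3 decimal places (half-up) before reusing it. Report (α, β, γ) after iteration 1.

Iteration 1:
  α: GS value = (-5 - (-2.7)·-2.000 - (2)·0.000) / (6.7) = -1.552;  α ← (1−ω)·3.000 + ω·-1.552 = -3.919
  β: GS value = (-7 - (-4)·-3.919 - (-2.4)·0.000) / (7.4) = -3.064;  β ← (1−ω)·-2.000 + ω·-3.064 = -3.617
  γ: GS value = (-2 - (2.8)·-3.919 - (-4)·-3.617) / (10.8) = -0.509;  γ ← (1−ω)·0.000 + ω·-0.509 = -0.774

(-3.919, -3.617, -0.774)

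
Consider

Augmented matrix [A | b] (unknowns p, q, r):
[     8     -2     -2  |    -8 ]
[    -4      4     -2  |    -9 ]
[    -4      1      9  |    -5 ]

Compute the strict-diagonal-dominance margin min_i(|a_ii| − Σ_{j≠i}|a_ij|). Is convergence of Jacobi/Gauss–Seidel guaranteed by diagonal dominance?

row 1: |8| − (2+2) = 4
row 2: |4| − (4+2) = -2
row 3: |9| − (4+1) = 4
minimum over rows = -2 → not strictly diagonally dominant

-2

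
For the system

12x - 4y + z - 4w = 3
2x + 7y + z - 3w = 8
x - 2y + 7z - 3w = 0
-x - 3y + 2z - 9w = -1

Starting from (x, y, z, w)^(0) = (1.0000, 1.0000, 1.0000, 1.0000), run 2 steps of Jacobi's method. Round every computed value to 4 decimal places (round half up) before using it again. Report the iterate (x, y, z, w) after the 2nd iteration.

(0.5463, 0.7755, 0.1599, -0.2355)

Iteration 1:
  x = (3 - (-4)·1.0000 - (1)·1.0000 - (-4)·1.0000) / (12) = 0.8333
  y = (8 - (2)·1.0000 - (1)·1.0000 - (-3)·1.0000) / (7) = 1.1429
  z = (0 - (1)·1.0000 - (-2)·1.0000 - (-3)·1.0000) / (7) = 0.5714
  w = (-1 - (-1)·1.0000 - (-3)·1.0000 - (2)·1.0000) / (-9) = -0.1111
Iteration 2:
  x = (3 - (-4)·1.1429 - (1)·0.5714 - (-4)·-0.1111) / (12) = 0.5463
  y = (8 - (2)·0.8333 - (1)·0.5714 - (-3)·-0.1111) / (7) = 0.7755
  z = (0 - (1)·0.8333 - (-2)·1.1429 - (-3)·-0.1111) / (7) = 0.1599
  w = (-1 - (-1)·0.8333 - (-3)·1.1429 - (2)·0.5714) / (-9) = -0.2355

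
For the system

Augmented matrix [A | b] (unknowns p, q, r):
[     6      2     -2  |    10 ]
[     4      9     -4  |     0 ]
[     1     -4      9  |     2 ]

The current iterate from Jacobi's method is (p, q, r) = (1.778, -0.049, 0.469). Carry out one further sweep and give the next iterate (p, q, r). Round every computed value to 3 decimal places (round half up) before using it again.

One sweep:
  p = (10 - (2)·-0.049 - (-2)·0.469) / (6) = 1.839
  q = (0 - (4)·1.778 - (-4)·0.469) / (9) = -0.582
  r = (2 - (1)·1.778 - (-4)·-0.049) / (9) = 0.003

(1.839, -0.582, 0.003)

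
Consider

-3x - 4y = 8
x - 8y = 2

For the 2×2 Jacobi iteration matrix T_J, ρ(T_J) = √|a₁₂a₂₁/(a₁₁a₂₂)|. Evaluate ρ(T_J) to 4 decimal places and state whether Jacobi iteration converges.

a₁₂a₂₁/(a₁₁a₂₂) = (-4)·(1) / ((-3)·(-8)) = -0.166667
ρ = √|-0.166667| = √0.166667 = 0.4082
ρ < 1, so Jacobi converges

0.4082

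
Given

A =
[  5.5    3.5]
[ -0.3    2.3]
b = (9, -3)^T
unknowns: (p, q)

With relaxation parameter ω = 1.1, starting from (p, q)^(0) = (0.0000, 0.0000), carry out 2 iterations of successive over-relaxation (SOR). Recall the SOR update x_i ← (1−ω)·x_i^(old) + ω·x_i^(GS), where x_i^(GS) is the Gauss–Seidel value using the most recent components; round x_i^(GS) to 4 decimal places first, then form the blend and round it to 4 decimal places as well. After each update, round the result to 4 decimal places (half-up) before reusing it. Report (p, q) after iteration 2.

(2.4436, -0.9665)

Iteration 1:
  p: GS value = (9 - (3.5)·0.0000) / (5.5) = 1.6364;  p ← (1−ω)·0.0000 + ω·1.6364 = 1.8000
  q: GS value = (-3 - (-0.3)·1.8000) / (2.3) = -1.0696;  q ← (1−ω)·0.0000 + ω·-1.0696 = -1.1766
Iteration 2:
  p: GS value = (9 - (3.5)·-1.1766) / (5.5) = 2.3851;  p ← (1−ω)·1.8000 + ω·2.3851 = 2.4436
  q: GS value = (-3 - (-0.3)·2.4436) / (2.3) = -0.9856;  q ← (1−ω)·-1.1766 + ω·-0.9856 = -0.9665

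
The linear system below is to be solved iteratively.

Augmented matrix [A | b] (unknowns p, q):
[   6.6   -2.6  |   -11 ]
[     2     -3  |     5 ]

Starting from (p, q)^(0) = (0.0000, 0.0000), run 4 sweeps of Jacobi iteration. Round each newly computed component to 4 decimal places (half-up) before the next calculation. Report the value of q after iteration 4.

-3.5073

Iteration 1:
  p = (-11 - (-2.6)·0.0000) / (6.6) = -1.6667
  q = (5 - (2)·0.0000) / (-3) = -1.6667
Iteration 2:
  p = (-11 - (-2.6)·-1.6667) / (6.6) = -2.3232
  q = (5 - (2)·-1.6667) / (-3) = -2.7778
Iteration 3:
  p = (-11 - (-2.6)·-2.7778) / (6.6) = -2.7610
  q = (5 - (2)·-2.3232) / (-3) = -3.2155
Iteration 4:
  p = (-11 - (-2.6)·-3.2155) / (6.6) = -2.9334
  q = (5 - (2)·-2.7610) / (-3) = -3.5073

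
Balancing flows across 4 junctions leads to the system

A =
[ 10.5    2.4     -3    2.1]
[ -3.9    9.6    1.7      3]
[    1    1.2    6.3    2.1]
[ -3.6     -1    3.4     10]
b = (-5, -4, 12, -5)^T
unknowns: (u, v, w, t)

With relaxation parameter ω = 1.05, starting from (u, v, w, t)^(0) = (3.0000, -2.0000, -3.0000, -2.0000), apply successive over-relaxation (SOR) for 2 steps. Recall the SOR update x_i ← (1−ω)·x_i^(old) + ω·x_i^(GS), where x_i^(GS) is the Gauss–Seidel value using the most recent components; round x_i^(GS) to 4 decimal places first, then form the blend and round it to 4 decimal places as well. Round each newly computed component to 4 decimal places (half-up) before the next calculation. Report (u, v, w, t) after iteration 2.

Iteration 1:
  u: GS value = (-5 - (2.4)·-2.0000 - (-3)·-3.0000 - (2.1)·-2.0000) / (10.5) = -0.4762;  u ← (1−ω)·3.0000 + ω·-0.4762 = -0.6500
  v: GS value = (-4 - (-3.9)·-0.6500 - (1.7)·-3.0000 - (3)·-2.0000) / (9.6) = 0.4755;  v ← (1−ω)·-2.0000 + ω·0.4755 = 0.5993
  w: GS value = (12 - (1)·-0.6500 - (1.2)·0.5993 - (2.1)·-2.0000) / (6.3) = 2.5605;  w ← (1−ω)·-3.0000 + ω·2.5605 = 2.8385
  t: GS value = (-5 - (-3.6)·-0.6500 - (-1)·0.5993 - (3.4)·2.8385) / (10) = -1.6392;  t ← (1−ω)·-2.0000 + ω·-1.6392 = -1.6212
Iteration 2:
  u: GS value = (-5 - (2.4)·0.5993 - (-3)·2.8385 - (2.1)·-1.6212) / (10.5) = 0.5221;  u ← (1−ω)·-0.6500 + ω·0.5221 = 0.5807
  v: GS value = (-4 - (-3.9)·0.5807 - (1.7)·2.8385 - (3)·-1.6212) / (9.6) = -0.1768;  v ← (1−ω)·0.5993 + ω·-0.1768 = -0.2156
  w: GS value = (12 - (1)·0.5807 - (1.2)·-0.2156 - (2.1)·-1.6212) / (6.3) = 2.3941;  w ← (1−ω)·2.8385 + ω·2.3941 = 2.3719
  t: GS value = (-5 - (-3.6)·0.5807 - (-1)·-0.2156 - (3.4)·2.3719) / (10) = -1.1190;  t ← (1−ω)·-1.6212 + ω·-1.1190 = -1.0939

(0.5807, -0.2156, 2.3719, -1.0939)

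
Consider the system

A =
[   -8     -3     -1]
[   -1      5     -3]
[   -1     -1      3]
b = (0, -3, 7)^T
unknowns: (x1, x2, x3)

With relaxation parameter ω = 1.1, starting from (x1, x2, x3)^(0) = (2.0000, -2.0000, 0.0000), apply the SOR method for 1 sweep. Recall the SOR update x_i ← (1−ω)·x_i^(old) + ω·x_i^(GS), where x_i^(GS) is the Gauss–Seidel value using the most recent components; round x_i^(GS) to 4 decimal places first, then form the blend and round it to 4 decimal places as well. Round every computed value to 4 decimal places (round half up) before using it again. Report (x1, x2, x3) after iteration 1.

(0.6250, -0.3225, 2.6776)

Iteration 1:
  x1: GS value = (0 - (-3)·-2.0000 - (-1)·0.0000) / (-8) = 0.7500;  x1 ← (1−ω)·2.0000 + ω·0.7500 = 0.6250
  x2: GS value = (-3 - (-1)·0.6250 - (-3)·0.0000) / (5) = -0.4750;  x2 ← (1−ω)·-2.0000 + ω·-0.4750 = -0.3225
  x3: GS value = (7 - (-1)·0.6250 - (-1)·-0.3225) / (3) = 2.4342;  x3 ← (1−ω)·0.0000 + ω·2.4342 = 2.6776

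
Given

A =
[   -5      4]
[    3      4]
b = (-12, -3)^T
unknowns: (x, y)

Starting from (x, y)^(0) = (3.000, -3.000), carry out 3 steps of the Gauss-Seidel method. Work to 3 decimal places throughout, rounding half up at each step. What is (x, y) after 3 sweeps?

(0.720, -1.290)

Iteration 1:
  x = (-12 - (4)·-3.000) / (-5) = 0.000
  y = (-3 - (3)·0.000) / (4) = -0.750
Iteration 2:
  x = (-12 - (4)·-0.750) / (-5) = 1.800
  y = (-3 - (3)·1.800) / (4) = -2.100
Iteration 3:
  x = (-12 - (4)·-2.100) / (-5) = 0.720
  y = (-3 - (3)·0.720) / (4) = -1.290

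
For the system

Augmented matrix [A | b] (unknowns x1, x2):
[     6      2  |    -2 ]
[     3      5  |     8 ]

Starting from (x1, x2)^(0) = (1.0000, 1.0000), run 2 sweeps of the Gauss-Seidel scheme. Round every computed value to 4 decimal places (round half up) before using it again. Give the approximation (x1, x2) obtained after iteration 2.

(-1.0000, 2.2000)

Iteration 1:
  x1 = (-2 - (2)·1.0000) / (6) = -0.6667
  x2 = (8 - (3)·-0.6667) / (5) = 2.0000
Iteration 2:
  x1 = (-2 - (2)·2.0000) / (6) = -1.0000
  x2 = (8 - (3)·-1.0000) / (5) = 2.2000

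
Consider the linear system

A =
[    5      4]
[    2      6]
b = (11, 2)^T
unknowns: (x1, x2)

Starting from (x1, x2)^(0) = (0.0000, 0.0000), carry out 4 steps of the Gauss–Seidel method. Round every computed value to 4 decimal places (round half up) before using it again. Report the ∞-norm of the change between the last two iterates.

0.0227

Iteration 1:
  x1 = (11 - (4)·0.0000) / (5) = 2.2000
  x2 = (2 - (2)·2.2000) / (6) = -0.4000
Iteration 2:
  x1 = (11 - (4)·-0.4000) / (5) = 2.5200
  x2 = (2 - (2)·2.5200) / (6) = -0.5067
Iteration 3:
  x1 = (11 - (4)·-0.5067) / (5) = 2.6054
  x2 = (2 - (2)·2.6054) / (6) = -0.5351
Iteration 4:
  x1 = (11 - (4)·-0.5351) / (5) = 2.6281
  x2 = (2 - (2)·2.6281) / (6) = -0.5427
Change: (0.0227, -0.0076) → max |·| = 0.0227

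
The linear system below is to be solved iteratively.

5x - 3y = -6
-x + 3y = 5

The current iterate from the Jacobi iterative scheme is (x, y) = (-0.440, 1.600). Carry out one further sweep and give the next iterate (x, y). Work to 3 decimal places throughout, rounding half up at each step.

(-0.240, 1.520)

One sweep:
  x = (-6 - (-3)·1.600) / (5) = -0.240
  y = (5 - (-1)·-0.440) / (3) = 1.520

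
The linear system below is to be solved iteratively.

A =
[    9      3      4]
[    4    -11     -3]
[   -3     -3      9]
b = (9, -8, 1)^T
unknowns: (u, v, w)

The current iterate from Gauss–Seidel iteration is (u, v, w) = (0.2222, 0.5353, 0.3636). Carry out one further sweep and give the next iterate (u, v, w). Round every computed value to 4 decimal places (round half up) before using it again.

One sweep:
  u = (9 - (3)·0.5353 - (4)·0.3636) / (9) = 0.6600
  v = (-8 - (4)·0.6600 - (-3)·0.3636) / (-11) = 0.8681
  w = (1 - (-3)·0.6600 - (-3)·0.8681) / (9) = 0.6205

(0.6600, 0.8681, 0.6205)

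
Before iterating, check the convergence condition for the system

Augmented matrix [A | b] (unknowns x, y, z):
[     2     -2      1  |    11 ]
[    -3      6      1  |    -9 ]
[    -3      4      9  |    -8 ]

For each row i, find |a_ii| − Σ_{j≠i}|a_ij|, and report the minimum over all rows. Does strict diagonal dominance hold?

-1

row 1: |2| − (2+1) = -1
row 2: |6| − (3+1) = 2
row 3: |9| − (3+4) = 2
minimum over rows = -1 → not strictly diagonally dominant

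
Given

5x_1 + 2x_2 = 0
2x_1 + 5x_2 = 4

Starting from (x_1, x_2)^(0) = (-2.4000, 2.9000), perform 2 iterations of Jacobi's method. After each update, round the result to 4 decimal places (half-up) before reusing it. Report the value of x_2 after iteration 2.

Iteration 1:
  x_1 = (0 - (2)·2.9000) / (5) = -1.1600
  x_2 = (4 - (2)·-2.4000) / (5) = 1.7600
Iteration 2:
  x_1 = (0 - (2)·1.7600) / (5) = -0.7040
  x_2 = (4 - (2)·-1.1600) / (5) = 1.2640

1.2640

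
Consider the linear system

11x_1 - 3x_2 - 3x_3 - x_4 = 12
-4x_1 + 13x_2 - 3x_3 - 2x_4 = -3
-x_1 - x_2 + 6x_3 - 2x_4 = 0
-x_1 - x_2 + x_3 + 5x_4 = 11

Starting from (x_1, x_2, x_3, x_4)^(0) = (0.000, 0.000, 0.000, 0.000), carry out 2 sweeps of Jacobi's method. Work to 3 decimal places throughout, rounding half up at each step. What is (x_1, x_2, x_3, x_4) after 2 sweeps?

Iteration 1:
  x_1 = (12 - (-3)·0.000 - (-3)·0.000 - (-1)·0.000) / (11) = 1.091
  x_2 = (-3 - (-4)·0.000 - (-3)·0.000 - (-2)·0.000) / (13) = -0.231
  x_3 = (0 - (-1)·0.000 - (-1)·0.000 - (-2)·0.000) / (6) = 0.000
  x_4 = (11 - (-1)·0.000 - (-1)·0.000 - (1)·0.000) / (5) = 2.200
Iteration 2:
  x_1 = (12 - (-3)·-0.231 - (-3)·0.000 - (-1)·2.200) / (11) = 1.228
  x_2 = (-3 - (-4)·1.091 - (-3)·0.000 - (-2)·2.200) / (13) = 0.443
  x_3 = (0 - (-1)·1.091 - (-1)·-0.231 - (-2)·2.200) / (6) = 0.877
  x_4 = (11 - (-1)·1.091 - (-1)·-0.231 - (1)·0.000) / (5) = 2.372

(1.228, 0.443, 0.877, 2.372)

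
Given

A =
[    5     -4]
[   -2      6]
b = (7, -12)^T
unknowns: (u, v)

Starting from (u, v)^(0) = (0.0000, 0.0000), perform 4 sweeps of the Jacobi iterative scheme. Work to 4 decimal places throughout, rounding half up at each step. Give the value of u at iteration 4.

-0.2534

Iteration 1:
  u = (7 - (-4)·0.0000) / (5) = 1.4000
  v = (-12 - (-2)·0.0000) / (6) = -2.0000
Iteration 2:
  u = (7 - (-4)·-2.0000) / (5) = -0.2000
  v = (-12 - (-2)·1.4000) / (6) = -1.5333
Iteration 3:
  u = (7 - (-4)·-1.5333) / (5) = 0.1734
  v = (-12 - (-2)·-0.2000) / (6) = -2.0667
Iteration 4:
  u = (7 - (-4)·-2.0667) / (5) = -0.2534
  v = (-12 - (-2)·0.1734) / (6) = -1.9422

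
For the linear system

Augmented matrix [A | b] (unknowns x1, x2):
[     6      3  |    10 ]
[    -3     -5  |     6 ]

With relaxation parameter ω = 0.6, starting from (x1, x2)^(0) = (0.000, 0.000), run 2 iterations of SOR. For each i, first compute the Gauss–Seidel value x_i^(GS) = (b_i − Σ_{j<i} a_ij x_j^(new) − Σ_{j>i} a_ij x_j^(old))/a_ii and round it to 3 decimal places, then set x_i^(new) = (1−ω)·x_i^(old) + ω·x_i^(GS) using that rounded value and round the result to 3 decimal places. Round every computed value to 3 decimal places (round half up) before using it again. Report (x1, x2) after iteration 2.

(1.724, -1.772)

Iteration 1:
  x1: GS value = (10 - (3)·0.000) / (6) = 1.667;  x1 ← (1−ω)·0.000 + ω·1.667 = 1.000
  x2: GS value = (6 - (-3)·1.000) / (-5) = -1.800;  x2 ← (1−ω)·0.000 + ω·-1.800 = -1.080
Iteration 2:
  x1: GS value = (10 - (3)·-1.080) / (6) = 2.207;  x1 ← (1−ω)·1.000 + ω·2.207 = 1.724
  x2: GS value = (6 - (-3)·1.724) / (-5) = -2.234;  x2 ← (1−ω)·-1.080 + ω·-2.234 = -1.772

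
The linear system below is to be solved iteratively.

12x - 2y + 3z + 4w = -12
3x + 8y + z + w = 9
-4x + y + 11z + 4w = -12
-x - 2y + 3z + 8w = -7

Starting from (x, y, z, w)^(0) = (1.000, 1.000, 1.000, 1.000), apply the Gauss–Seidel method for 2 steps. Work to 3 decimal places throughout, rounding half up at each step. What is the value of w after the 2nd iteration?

-0.031

Iteration 1:
  x = (-12 - (-2)·1.000 - (3)·1.000 - (4)·1.000) / (12) = -1.417
  y = (9 - (3)·-1.417 - (1)·1.000 - (1)·1.000) / (8) = 1.406
  z = (-12 - (-4)·-1.417 - (1)·1.406 - (4)·1.000) / (11) = -2.098
  w = (-7 - (-1)·-1.417 - (-2)·1.406 - (3)·-2.098) / (8) = 0.086
Iteration 2:
  x = (-12 - (-2)·1.406 - (3)·-2.098 - (4)·0.086) / (12) = -0.270
  y = (9 - (3)·-0.270 - (1)·-2.098 - (1)·0.086) / (8) = 1.478
  z = (-12 - (-4)·-0.270 - (1)·1.478 - (4)·0.086) / (11) = -1.355
  w = (-7 - (-1)·-0.270 - (-2)·1.478 - (3)·-1.355) / (8) = -0.031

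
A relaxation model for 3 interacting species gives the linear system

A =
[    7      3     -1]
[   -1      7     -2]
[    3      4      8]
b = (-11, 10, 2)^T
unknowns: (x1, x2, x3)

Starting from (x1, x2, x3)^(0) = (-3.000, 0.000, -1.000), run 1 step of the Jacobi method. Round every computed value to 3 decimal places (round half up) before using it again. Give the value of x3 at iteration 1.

Iteration 1:
  x1 = (-11 - (3)·0.000 - (-1)·-1.000) / (7) = -1.714
  x2 = (10 - (-1)·-3.000 - (-2)·-1.000) / (7) = 0.714
  x3 = (2 - (3)·-3.000 - (4)·0.000) / (8) = 1.375

1.375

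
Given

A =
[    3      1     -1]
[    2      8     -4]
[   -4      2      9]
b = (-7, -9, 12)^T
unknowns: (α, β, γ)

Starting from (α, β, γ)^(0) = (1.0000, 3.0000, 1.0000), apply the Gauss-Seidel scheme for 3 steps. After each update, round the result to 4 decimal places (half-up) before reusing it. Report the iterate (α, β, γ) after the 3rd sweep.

Iteration 1:
  α = (-7 - (1)·3.0000 - (-1)·1.0000) / (3) = -3.0000
  β = (-9 - (2)·-3.0000 - (-4)·1.0000) / (8) = 0.1250
  γ = (12 - (-4)·-3.0000 - (2)·0.1250) / (9) = -0.0278
Iteration 2:
  α = (-7 - (1)·0.1250 - (-1)·-0.0278) / (3) = -2.3843
  β = (-9 - (2)·-2.3843 - (-4)·-0.0278) / (8) = -0.5428
  γ = (12 - (-4)·-2.3843 - (2)·-0.5428) / (9) = 0.3943
Iteration 3:
  α = (-7 - (1)·-0.5428 - (-1)·0.3943) / (3) = -2.0210
  β = (-9 - (2)·-2.0210 - (-4)·0.3943) / (8) = -0.4226
  γ = (12 - (-4)·-2.0210 - (2)·-0.4226) / (9) = 0.5290

(-2.0210, -0.4226, 0.5290)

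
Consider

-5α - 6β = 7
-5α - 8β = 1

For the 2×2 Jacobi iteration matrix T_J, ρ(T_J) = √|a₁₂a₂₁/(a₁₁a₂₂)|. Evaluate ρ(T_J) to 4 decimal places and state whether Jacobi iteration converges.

a₁₂a₂₁/(a₁₁a₂₂) = (-6)·(-5) / ((-5)·(-8)) = 0.750000
ρ = √|0.750000| = √0.750000 = 0.8660
ρ < 1, so Jacobi converges

0.8660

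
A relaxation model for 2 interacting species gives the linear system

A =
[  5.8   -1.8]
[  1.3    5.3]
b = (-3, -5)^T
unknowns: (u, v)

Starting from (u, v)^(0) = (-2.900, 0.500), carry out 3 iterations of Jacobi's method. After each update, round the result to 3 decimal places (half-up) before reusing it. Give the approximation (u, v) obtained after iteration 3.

(-0.783, -0.799)

Iteration 1:
  u = (-3 - (-1.8)·0.500) / (5.8) = -0.362
  v = (-5 - (1.3)·-2.900) / (5.3) = -0.232
Iteration 2:
  u = (-3 - (-1.8)·-0.232) / (5.8) = -0.589
  v = (-5 - (1.3)·-0.362) / (5.3) = -0.855
Iteration 3:
  u = (-3 - (-1.8)·-0.855) / (5.8) = -0.783
  v = (-5 - (1.3)·-0.589) / (5.3) = -0.799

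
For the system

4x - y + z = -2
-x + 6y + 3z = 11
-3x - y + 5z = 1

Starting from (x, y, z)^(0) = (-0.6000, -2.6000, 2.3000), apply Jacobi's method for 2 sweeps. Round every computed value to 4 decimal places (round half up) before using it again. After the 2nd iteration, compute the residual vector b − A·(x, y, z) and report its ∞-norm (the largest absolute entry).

Iteration 1:
  x = (-2 - (-1)·-2.6000 - (1)·2.3000) / (4) = -1.7250
  y = (11 - (-1)·-0.6000 - (3)·2.3000) / (6) = 0.5833
  z = (1 - (-3)·-0.6000 - (-1)·-2.6000) / (5) = -0.6800
Iteration 2:
  x = (-2 - (-1)·0.5833 - (1)·-0.6800) / (4) = -0.1842
  y = (11 - (-1)·-1.7250 - (3)·-0.6800) / (6) = 1.8858
  z = (1 - (-3)·-1.7250 - (-1)·0.5833) / (5) = -0.7183
Residual b − A·x = (1.3409, 1.6559, 5.9247); ∞-norm = 5.9247

5.9247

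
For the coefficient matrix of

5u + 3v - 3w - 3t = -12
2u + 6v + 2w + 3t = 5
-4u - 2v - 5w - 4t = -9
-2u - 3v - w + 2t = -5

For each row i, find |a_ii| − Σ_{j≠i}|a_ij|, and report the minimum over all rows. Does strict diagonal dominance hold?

row 1: |5| − (3+3+3) = -4
row 2: |6| − (2+2+3) = -1
row 3: |-5| − (4+2+4) = -5
row 4: |2| − (2+3+1) = -4
minimum over rows = -5 → not strictly diagonally dominant

-5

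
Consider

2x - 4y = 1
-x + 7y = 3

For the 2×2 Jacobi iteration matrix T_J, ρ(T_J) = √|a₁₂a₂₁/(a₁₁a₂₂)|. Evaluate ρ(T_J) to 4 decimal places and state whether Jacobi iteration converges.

0.5345

a₁₂a₂₁/(a₁₁a₂₂) = (-4)·(-1) / ((2)·(7)) = 0.285714
ρ = √|0.285714| = √0.285714 = 0.5345
ρ < 1, so Jacobi converges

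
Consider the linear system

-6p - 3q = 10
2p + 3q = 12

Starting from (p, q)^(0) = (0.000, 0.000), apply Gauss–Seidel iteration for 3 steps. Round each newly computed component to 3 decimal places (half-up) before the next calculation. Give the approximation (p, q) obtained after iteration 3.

(-5.074, 7.383)

Iteration 1:
  p = (10 - (-3)·0.000) / (-6) = -1.667
  q = (12 - (2)·-1.667) / (3) = 5.111
Iteration 2:
  p = (10 - (-3)·5.111) / (-6) = -4.222
  q = (12 - (2)·-4.222) / (3) = 6.815
Iteration 3:
  p = (10 - (-3)·6.815) / (-6) = -5.074
  q = (12 - (2)·-5.074) / (3) = 7.383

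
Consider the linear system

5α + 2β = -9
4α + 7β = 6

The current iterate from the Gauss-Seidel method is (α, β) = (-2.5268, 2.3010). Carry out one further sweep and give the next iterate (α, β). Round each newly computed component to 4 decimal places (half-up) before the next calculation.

(-2.7204, 2.4117)

One sweep:
  α = (-9 - (2)·2.3010) / (5) = -2.7204
  β = (6 - (4)·-2.7204) / (7) = 2.4117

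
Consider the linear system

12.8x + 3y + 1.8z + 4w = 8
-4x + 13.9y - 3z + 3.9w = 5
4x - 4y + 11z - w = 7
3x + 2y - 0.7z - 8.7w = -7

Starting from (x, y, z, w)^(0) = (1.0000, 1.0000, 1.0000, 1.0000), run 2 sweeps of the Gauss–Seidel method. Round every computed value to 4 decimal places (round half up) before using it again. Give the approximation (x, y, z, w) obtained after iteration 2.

(0.1972, 0.3817, 0.7742, 0.8981)

Iteration 1:
  x = (8 - (3)·1.0000 - (1.8)·1.0000 - (4)·1.0000) / (12.8) = -0.0625
  y = (5 - (-4)·-0.0625 - (-3)·1.0000 - (3.9)·1.0000) / (13.9) = 0.2770
  z = (7 - (4)·-0.0625 - (-4)·0.2770 - (-1)·1.0000) / (11) = 0.8507
  w = (-7 - (3)·-0.0625 - (2)·0.2770 - (-0.7)·0.8507) / (-8.7) = 0.7783
Iteration 2:
  x = (8 - (3)·0.2770 - (1.8)·0.8507 - (4)·0.7783) / (12.8) = 0.1972
  y = (5 - (-4)·0.1972 - (-3)·0.8507 - (3.9)·0.7783) / (13.9) = 0.3817
  z = (7 - (4)·0.1972 - (-4)·0.3817 - (-1)·0.7783) / (11) = 0.7742
  w = (-7 - (3)·0.1972 - (2)·0.3817 - (-0.7)·0.7742) / (-8.7) = 0.8981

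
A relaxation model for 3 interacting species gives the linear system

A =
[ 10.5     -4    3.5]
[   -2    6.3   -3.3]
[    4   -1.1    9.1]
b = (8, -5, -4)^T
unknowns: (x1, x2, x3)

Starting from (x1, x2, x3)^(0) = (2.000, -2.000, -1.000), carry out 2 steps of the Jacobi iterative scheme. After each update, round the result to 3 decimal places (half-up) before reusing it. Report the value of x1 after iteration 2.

1.022

Iteration 1:
  x1 = (8 - (-4)·-2.000 - (3.5)·-1.000) / (10.5) = 0.333
  x2 = (-5 - (-2)·2.000 - (-3.3)·-1.000) / (6.3) = -0.683
  x3 = (-4 - (4)·2.000 - (-1.1)·-2.000) / (9.1) = -1.560
Iteration 2:
  x1 = (8 - (-4)·-0.683 - (3.5)·-1.560) / (10.5) = 1.022
  x2 = (-5 - (-2)·0.333 - (-3.3)·-1.560) / (6.3) = -1.505
  x3 = (-4 - (4)·0.333 - (-1.1)·-0.683) / (9.1) = -0.668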